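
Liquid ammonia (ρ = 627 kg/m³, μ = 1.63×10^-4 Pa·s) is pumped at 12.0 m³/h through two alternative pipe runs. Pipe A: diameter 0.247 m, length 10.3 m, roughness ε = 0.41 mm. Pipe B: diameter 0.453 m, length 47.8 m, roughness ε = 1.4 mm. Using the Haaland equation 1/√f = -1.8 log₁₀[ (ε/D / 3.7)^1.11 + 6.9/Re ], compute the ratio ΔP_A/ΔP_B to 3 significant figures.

Pipe A: V = Q/A = 0.003333/0.04792 = 0.06957 m/s; Re = 6.61e+04; ε/D = 0.00166; Haaland → f = 0.0248; ΔP_A = f(L/D)(ρV²/2) = 1.569 Pa.
Pipe B: V = Q/A = 0.003333/0.1612 = 0.02068 m/s; Re = 3.604e+04; ε/D = 0.00309; Haaland → f = 0.02939; ΔP_B = f(L/D)(ρV²/2) = 0.4158 Pa.
ΔP_A/ΔP_B = 1.569/0.4158 = 3.77.

ΔP_A/ΔP_B ≈ 3.77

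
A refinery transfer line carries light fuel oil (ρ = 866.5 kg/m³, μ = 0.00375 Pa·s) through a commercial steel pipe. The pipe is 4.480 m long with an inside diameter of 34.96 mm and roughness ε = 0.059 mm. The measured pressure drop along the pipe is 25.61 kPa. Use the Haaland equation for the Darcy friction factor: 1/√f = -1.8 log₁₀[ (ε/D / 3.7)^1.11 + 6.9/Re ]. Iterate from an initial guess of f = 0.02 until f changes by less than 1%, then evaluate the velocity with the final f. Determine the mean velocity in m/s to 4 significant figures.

V ≈ 4.152 m/s

Rearranging Darcy-Weisbach: V = √(2·ΔP·D/(f·L·ρ)). With ε/D = 5.9e-05/0.03496 = 0.00169, iterate starting from f = 0.02:
  f = 0.02 → V = √(2·2.561e+04·0.03496/(0.02·4.48·866.5)) = 4.802 m/s; Re = ρVD/μ = 3.88e+04; f → 0.02627
  f = 0.02627 → V = 4.19 m/s; Re = 3.385e+04; f → 0.02672
  f = 0.02672 → V = 4.155 m/s; Re = 3.356e+04; f → 0.02675
Converged (Δf/f < 1%). With the final f = 0.02675: V = √(2·2.561e+04·0.03496/(0.02675·4.48·866.5)) = 4.152 m/s.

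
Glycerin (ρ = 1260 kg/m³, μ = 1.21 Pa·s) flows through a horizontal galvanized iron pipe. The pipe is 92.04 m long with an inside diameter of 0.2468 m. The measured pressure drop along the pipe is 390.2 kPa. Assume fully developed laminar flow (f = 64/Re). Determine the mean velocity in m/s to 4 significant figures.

For laminar flow, f = 64/Re with Re = ρVD/μ, so Darcy-Weisbach reduces to ΔP = 32μLV/D². Solving for V: V = ΔP·D²/(32μL) = 3.902e+05·(0.2468)²/(32·1.21·92.04) = 6.669 m/s.
Check: Re = ρVD/μ = 1260·6.669·0.2468/1.21 = 1714 < 2300, so the laminar assumption holds.

V ≈ 6.669 m/s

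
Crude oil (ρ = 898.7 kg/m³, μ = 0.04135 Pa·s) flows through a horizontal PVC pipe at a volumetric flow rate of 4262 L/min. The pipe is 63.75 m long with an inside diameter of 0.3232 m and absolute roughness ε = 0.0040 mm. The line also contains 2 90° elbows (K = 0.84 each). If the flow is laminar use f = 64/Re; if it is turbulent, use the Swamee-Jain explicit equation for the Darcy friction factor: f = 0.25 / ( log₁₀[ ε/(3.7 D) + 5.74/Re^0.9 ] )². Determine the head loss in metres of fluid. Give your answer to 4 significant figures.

Q = 4262 L/min = 4262/60000 = 0.07103 m³/s.
Cross-sectional area A = πD²/4 = π(0.3232)²/4 = 0.08204 m²; mean velocity V = Q/A = 0.07103/0.08204 = 0.8658 m/s.
Reynolds number Re = ρVD/μ = 898.7 · 0.8658 · 0.3232 / 0.0413 = 6082.
Re > 4000 → turbulent. Relative roughness ε/D = 4e-06/0.3232 = 1.24e-05. Swamee-Jain: f = 0.25/(log₁₀[1.24e-05/3.7 + 5.74/6082^0.9])² = 0.25/(log₁₀[3.34e-06 + 0.00226])² = 0.25/(-2.646)² = 0.03571.
Total minor-loss coefficient ΣK = 2·0.84 = 1.68.
ΔP = [f·L/D + ΣK]·(ρV²/2) = [0.03571·63.75/0.3232 + 1.68]·(898.7·0.8658²/2) = [7.043 + 1.68]·336.9 = 2938 Pa.
Head loss h_f = ΔP/(ρg) = 2938/(898.7·9.81) = 0.3333 m.

h_f ≈ 0.3333 m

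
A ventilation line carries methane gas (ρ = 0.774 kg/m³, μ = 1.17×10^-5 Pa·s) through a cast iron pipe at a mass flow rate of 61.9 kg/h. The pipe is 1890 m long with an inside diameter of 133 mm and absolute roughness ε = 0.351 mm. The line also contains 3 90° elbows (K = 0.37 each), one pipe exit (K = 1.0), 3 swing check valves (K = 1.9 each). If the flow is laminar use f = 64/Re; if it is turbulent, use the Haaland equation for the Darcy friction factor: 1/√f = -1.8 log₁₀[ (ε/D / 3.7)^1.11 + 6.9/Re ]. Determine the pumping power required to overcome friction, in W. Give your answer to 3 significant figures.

P ≈ 10.3 W

ṁ = 61.9 kg/h = 61.9/3600 = 0.01719 kg/s.
A = πD²/4 = π(0.133)²/4 = 0.01389 m²; mean velocity V = ṁ/(ρA) = 0.01719/(0.774 · 0.01389) = 1.599 m/s.
Reynolds number Re = ρVD/μ = 0.774 · 1.599 · 0.133 / 1.17e-05 = 1.407e+04.
Re > 4000 → turbulent. Relative roughness ε/D = 0.000351/0.133 = 0.00264. Haaland: 1/√f = -1.8 log₁₀[(0.00264/3.7)^1.11 + 6.9/1.407e+04] = -1.8 log₁₀[0.000321 + 0.00049] = 5.563, so f = 0.03231.
Total minor-loss coefficient ΣK = 3·0.37 + 1·1 + 3·1.9 = 7.81.
ΔP = [f·L/D + ΣK]·(ρV²/2) = [0.03231·1890/0.133 + 7.81]·(0.774·1.599²/2) = [459.2 + 7.81]·0.9895 = 462.1 Pa.
Q = ṁ/ρ = 0.01719/0.774 = 0.02222 m³/s.
Pumping power P = QΔP = 0.02222·462.1 = 10.27 W = 10.3 W.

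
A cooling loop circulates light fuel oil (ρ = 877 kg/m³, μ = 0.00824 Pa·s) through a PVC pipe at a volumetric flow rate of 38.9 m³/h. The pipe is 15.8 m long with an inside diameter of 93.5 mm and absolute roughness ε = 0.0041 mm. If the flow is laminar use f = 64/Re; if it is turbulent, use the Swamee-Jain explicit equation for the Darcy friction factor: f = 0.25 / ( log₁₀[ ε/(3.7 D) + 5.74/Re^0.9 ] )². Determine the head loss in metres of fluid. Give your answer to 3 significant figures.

Q = 38.9 m³/h = 38.9/3600 = 0.01081 m³/s.
Cross-sectional area A = πD²/4 = π(0.0935)²/4 = 0.006866 m²; mean velocity V = Q/A = 0.01081/0.006866 = 1.574 m/s.
Reynolds number Re = ρVD/μ = 877 · 1.574 · 0.0935 / 0.00824 = 1.566e+04.
Re > 4000 → turbulent. Relative roughness ε/D = 4.1e-06/0.0935 = 4.39e-05. Swamee-Jain: f = 0.25/(log₁₀[4.39e-05/3.7 + 5.74/1.566e+04^0.9])² = 0.25/(log₁₀[1.19e-05 + 0.000963])² = 0.25/(-3.011)² = 0.02757.
Darcy-Weisbach: ΔP = f(L/D)(ρV²/2) = 0.02757·(15.8/0.0935)·(877·1.574²/2) = 0.02757·169·1086 = 5060 Pa.
Head loss h_f = ΔP/(ρg) = 5060/(877·9.81) = 0.588 m.

h_f ≈ 0.588 m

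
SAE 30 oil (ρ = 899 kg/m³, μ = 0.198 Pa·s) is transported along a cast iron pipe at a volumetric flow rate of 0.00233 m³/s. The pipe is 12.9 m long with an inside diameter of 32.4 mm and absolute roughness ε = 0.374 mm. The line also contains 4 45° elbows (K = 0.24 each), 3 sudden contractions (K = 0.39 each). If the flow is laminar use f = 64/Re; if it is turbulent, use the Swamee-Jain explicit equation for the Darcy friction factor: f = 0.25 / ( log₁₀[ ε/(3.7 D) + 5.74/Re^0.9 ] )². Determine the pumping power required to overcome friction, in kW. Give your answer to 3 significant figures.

Cross-sectional area A = πD²/4 = π(0.0324)²/4 = 0.0008245 m²; mean velocity V = Q/A = 0.00233/0.0008245 = 2.826 m/s.
Reynolds number Re = ρVD/μ = 899 · 2.826 · 0.0324 / 0.198 = 415.7.
Re < 2300 → laminar flow, so f = 64/Re = 64/415.7 = 0.1539 (the turbulent correlation is not needed).
Total minor-loss coefficient ΣK = 4·0.24 + 3·0.39 = 2.13.
ΔP = [f·L/D + ΣK]·(ρV²/2) = [0.1539·12.9/0.0324 + 2.13]·(899·2.826²/2) = [61.29 + 2.13]·3590 = 2.277e+05 Pa.
Pumping power P = QΔP = 0.00233·2.277e+05 = 530.5 W = 0.530 kW.

P ≈ 0.530 kW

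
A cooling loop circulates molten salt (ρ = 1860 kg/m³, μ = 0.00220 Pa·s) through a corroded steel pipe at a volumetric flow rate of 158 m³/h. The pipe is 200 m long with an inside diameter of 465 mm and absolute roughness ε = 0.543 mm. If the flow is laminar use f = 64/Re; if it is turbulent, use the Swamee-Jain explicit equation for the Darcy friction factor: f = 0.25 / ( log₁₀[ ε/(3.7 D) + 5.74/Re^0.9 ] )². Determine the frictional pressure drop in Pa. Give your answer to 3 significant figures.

Q = 158 m³/h = 158/3600 = 0.04389 m³/s.
Cross-sectional area A = πD²/4 = π(0.465)²/4 = 0.1698 m²; mean velocity V = Q/A = 0.04389/0.1698 = 0.2584 m/s.
Reynolds number Re = ρVD/μ = 1860 · 0.2584 · 0.465 / 0.0022 = 1.016e+05.
Re > 4000 → turbulent. Relative roughness ε/D = 0.000543/0.465 = 0.00117. Swamee-Jain: f = 0.25/(log₁₀[0.00117/3.7 + 5.74/1.016e+05^0.9])² = 0.25/(log₁₀[0.000316 + 0.000179])² = 0.25/(-3.306)² = 0.02288.
Darcy-Weisbach: ΔP = f(L/D)(ρV²/2) = 0.02288·(200/0.465)·(1860·0.2584²/2) = 0.02288·430.1·62.12 = 611.2 Pa.

ΔP ≈ 611 Pa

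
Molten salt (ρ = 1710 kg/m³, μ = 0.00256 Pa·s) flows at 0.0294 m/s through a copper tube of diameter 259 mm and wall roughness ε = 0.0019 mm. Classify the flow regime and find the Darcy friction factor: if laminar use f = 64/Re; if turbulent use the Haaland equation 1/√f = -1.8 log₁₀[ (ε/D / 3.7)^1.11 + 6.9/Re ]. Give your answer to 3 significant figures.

f ≈ 0.0375

Re = ρVD/μ = 1710·0.0294·0.259/0.00256 = 5086.
Re > 4000 → turbulent. ε/D = 1.9e-06/0.259 = 7.34e-06; Haaland: 1/√f = -1.8 log₁₀[4.68e-07 + 0.00136] = 5.161, so f = 0.03754.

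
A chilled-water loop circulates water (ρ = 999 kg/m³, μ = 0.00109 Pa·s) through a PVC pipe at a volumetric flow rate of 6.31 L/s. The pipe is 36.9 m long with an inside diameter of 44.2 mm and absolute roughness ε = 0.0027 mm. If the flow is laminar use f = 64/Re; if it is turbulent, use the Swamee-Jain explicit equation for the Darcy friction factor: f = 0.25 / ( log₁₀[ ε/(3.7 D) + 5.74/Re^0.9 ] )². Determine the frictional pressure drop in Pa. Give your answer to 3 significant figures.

Q = 6.31 L/s = 6.31/1000 = 0.00631 m³/s.
Cross-sectional area A = πD²/4 = π(0.0442)²/4 = 0.001534 m²; mean velocity V = Q/A = 0.00631/0.001534 = 4.112 m/s.
Reynolds number Re = ρVD/μ = 999 · 4.112 · 0.0442 / 0.00109 = 1.666e+05.
Re > 4000 → turbulent. Relative roughness ε/D = 2.7e-06/0.0442 = 6.11e-05. Swamee-Jain: f = 0.25/(log₁₀[6.11e-05/3.7 + 5.74/1.666e+05^0.9])² = 0.25/(log₁₀[1.65e-05 + 0.000115])² = 0.25/(-3.882)² = 0.01659.
Darcy-Weisbach: ΔP = f(L/D)(ρV²/2) = 0.01659·(36.9/0.0442)·(999·4.112²/2) = 0.01659·834.8·8447 = 1.17e+05 Pa.

ΔP ≈ 117000 Pa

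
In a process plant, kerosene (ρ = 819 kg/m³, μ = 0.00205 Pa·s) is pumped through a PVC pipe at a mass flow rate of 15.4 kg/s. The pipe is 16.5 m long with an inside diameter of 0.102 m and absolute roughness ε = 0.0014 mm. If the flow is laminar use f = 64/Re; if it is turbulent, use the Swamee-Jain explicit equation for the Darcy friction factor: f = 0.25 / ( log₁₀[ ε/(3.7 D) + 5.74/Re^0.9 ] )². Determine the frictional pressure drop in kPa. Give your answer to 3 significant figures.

ΔP ≈ 6.38 kPa

A = πD²/4 = π(0.102)²/4 = 0.008171 m²; mean velocity V = ṁ/(ρA) = 15.4/(819 · 0.008171) = 2.301 m/s.
Reynolds number Re = ρVD/μ = 819 · 2.301 · 0.102 / 0.00205 = 9.377e+04.
Re > 4000 → turbulent. Relative roughness ε/D = 1.4e-06/0.102 = 1.37e-05. Swamee-Jain: f = 0.25/(log₁₀[1.37e-05/3.7 + 5.74/9.377e+04^0.9])² = 0.25/(log₁₀[3.71e-06 + 0.000192])² = 0.25/(-3.708)² = 0.01819.
Darcy-Weisbach: ΔP = f(L/D)(ρV²/2) = 0.01819·(16.5/0.102)·(819·2.301²/2) = 0.01819·161.8·2168 = 6379 Pa.
ΔP = 6379 Pa = 6.38 kPa.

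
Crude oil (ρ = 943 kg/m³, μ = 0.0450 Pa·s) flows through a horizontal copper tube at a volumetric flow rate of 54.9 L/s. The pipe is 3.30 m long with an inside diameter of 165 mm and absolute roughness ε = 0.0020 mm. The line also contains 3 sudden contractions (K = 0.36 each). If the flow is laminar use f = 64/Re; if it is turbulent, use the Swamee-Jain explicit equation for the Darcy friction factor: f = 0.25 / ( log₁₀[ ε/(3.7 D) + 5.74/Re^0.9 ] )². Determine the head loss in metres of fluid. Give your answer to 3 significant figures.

Q = 54.9 L/s = 54.9/1000 = 0.0549 m³/s.
Cross-sectional area A = πD²/4 = π(0.165)²/4 = 0.02138 m²; mean velocity V = Q/A = 0.0549/0.02138 = 2.568 m/s.
Reynolds number Re = ρVD/μ = 943 · 2.568 · 0.165 / 0.045 = 8878.
Re > 4000 → turbulent. Relative roughness ε/D = 2e-06/0.165 = 1.21e-05. Swamee-Jain: f = 0.25/(log₁₀[1.21e-05/3.7 + 5.74/8878^0.9])² = 0.25/(log₁₀[3.28e-06 + 0.0016])² = 0.25/(-2.794)² = 0.03203.
Total minor-loss coefficient ΣK = 3·0.36 = 1.08.
ΔP = [f·L/D + ΣK]·(ρV²/2) = [0.03203·3.3/0.165 + 1.08]·(943·2.568²/2) = [0.6406 + 1.08]·3108 = 5348 Pa.
Head loss h_f = ΔP/(ρg) = 5348/(943·9.81) = 0.578 m.

h_f ≈ 0.578 m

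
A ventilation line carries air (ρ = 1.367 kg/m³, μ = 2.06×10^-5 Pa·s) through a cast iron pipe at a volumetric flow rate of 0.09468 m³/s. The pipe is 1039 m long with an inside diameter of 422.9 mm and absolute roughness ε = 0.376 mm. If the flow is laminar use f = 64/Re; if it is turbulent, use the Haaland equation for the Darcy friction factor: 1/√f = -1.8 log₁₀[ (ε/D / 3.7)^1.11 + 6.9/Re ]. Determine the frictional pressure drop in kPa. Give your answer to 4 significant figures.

ΔP ≈ 0.02115 kPa

Cross-sectional area A = πD²/4 = π(0.4229)²/4 = 0.1405 m²; mean velocity V = Q/A = 0.09468/0.1405 = 0.6741 m/s.
Reynolds number Re = ρVD/μ = 1.367 · 0.6741 · 0.4229 / 2.06e-05 = 1.892e+04.
Re > 4000 → turbulent. Relative roughness ε/D = 0.000376/0.4229 = 0.000889. Haaland: 1/√f = -1.8 log₁₀[(0.000889/3.7)^1.11 + 6.9/1.892e+04] = -1.8 log₁₀[9.61e-05 + 0.000365] = 6.006, so f = 0.02773.
Darcy-Weisbach: ΔP = f(L/D)(ρV²/2) = 0.02773·(1039/0.4229)·(1.367·0.6741²/2) = 0.02773·2457·0.3105 = 21.15 Pa.
ΔP = 21.15 Pa = 0.02115 kPa.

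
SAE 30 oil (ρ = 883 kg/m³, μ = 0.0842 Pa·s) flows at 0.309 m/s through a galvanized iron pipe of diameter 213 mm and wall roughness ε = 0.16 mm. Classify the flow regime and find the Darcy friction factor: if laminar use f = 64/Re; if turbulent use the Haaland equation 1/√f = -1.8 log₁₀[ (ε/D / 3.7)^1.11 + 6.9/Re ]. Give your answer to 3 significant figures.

Re = ρVD/μ = 883·0.309·0.213/0.0842 = 690.2.
Re < 2300 → laminar, so f = 64/Re = 0.09272 (roughness is irrelevant in laminar flow).

f ≈ 0.0927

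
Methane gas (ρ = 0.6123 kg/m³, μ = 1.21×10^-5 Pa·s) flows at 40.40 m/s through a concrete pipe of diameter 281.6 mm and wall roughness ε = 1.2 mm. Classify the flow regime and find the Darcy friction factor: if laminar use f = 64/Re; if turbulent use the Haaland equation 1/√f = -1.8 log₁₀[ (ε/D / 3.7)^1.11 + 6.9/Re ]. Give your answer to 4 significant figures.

Re = ρVD/μ = 0.6123·40.4·0.2816/1.21e-05 = 5.757e+05.
Re > 4000 → turbulent. ε/D = 0.0012/0.2816 = 0.00426; Haaland: 1/√f = -1.8 log₁₀[0.000547 + 1.2e-05] = 5.854, so f = 0.02918.

f ≈ 0.02918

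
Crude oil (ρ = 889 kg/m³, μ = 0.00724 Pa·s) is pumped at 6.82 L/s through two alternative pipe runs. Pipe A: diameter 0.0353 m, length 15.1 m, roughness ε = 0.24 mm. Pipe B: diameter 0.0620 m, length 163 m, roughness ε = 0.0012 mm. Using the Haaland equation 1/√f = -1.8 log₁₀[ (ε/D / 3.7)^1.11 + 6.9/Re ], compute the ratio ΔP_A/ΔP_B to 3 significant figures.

Pipe A: V = Q/A = 0.00682/0.0009787 = 6.969 m/s; Re = 3.021e+04; ε/D = 0.0068; Haaland → f = 0.0357; ΔP_A = f(L/D)(ρV²/2) = 3.296e+05 Pa.
Pipe B: V = Q/A = 0.00682/0.003019 = 2.259 m/s; Re = 1.72e+04; ε/D = 1.94e-05; Haaland → f = 0.02678; ΔP_B = f(L/D)(ρV²/2) = 1.597e+05 Pa.
ΔP_A/ΔP_B = 3.296e+05/1.597e+05 = 2.06.

ΔP_A/ΔP_B ≈ 2.06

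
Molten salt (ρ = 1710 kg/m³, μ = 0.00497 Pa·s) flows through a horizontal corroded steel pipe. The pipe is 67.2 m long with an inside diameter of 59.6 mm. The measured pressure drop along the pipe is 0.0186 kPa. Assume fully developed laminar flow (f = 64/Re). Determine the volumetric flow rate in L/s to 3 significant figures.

Q ≈ 0.0172 L/s

For laminar flow, f = 64/Re with Re = ρVD/μ, so Darcy-Weisbach reduces to ΔP = 32μLV/D². Solving for V: V = ΔP·D²/(32μL) = 18.6·(0.0596)²/(32·0.00497·67.2) = 0.006182 m/s.
Check: Re = ρVD/μ = 1710·0.006182·0.0596/0.00497 = 126.8 < 2300, so the laminar assumption holds.
Q = V·A = 0.006182·(π/4·0.0596²) = 1.725e-05 m³/s = 0.0172 L/s.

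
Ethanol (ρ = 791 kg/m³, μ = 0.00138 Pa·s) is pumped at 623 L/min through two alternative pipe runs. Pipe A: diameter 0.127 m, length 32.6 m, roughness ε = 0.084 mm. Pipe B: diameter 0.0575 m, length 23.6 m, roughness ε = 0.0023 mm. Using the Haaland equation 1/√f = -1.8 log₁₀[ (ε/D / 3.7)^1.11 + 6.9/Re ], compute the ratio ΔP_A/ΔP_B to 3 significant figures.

Pipe A: V = Q/A = 0.01038/0.01267 = 0.8197 m/s; Re = 5.967e+04; ε/D = 0.000661; Haaland → f = 0.02215; ΔP_A = f(L/D)(ρV²/2) = 1511 Pa.
Pipe B: V = Q/A = 0.01038/0.002597 = 3.999 m/s; Re = 1.318e+05; ε/D = 4e-05; Haaland → f = 0.01704; ΔP_B = f(L/D)(ρV²/2) = 4.422e+04 Pa.
ΔP_A/ΔP_B = 1511/4.422e+04 = 0.0342.

ΔP_A/ΔP_B ≈ 0.0342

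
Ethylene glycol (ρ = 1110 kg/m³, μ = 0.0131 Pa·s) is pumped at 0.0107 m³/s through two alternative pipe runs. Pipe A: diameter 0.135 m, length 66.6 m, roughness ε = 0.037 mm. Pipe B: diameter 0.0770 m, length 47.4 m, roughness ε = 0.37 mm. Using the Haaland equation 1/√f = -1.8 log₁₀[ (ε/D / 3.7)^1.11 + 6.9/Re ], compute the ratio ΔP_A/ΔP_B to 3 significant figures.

ΔP_A/ΔP_B ≈ 0.0786

Pipe A: V = Q/A = 0.0107/0.01431 = 0.7475 m/s; Re = 8551; ε/D = 0.000274; Haaland → f = 0.03255; ΔP_A = f(L/D)(ρV²/2) = 4980 Pa.
Pipe B: V = Q/A = 0.0107/0.004657 = 2.298 m/s; Re = 1.499e+04; ε/D = 0.00481; Haaland → f = 0.03512; ΔP_B = f(L/D)(ρV²/2) = 6.336e+04 Pa.
ΔP_A/ΔP_B = 4980/6.336e+04 = 0.0786.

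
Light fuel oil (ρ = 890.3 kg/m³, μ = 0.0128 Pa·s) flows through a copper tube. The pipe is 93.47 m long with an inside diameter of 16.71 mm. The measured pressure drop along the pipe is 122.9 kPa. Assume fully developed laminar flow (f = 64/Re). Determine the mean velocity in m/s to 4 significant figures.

For laminar flow, f = 64/Re with Re = ρVD/μ, so Darcy-Weisbach reduces to ΔP = 32μLV/D². Solving for V: V = ΔP·D²/(32μL) = 1.229e+05·(0.01671)²/(32·0.0128·93.47) = 0.8963 m/s.
Check: Re = ρVD/μ = 890.3·0.8963·0.01671/0.0128 = 1042 < 2300, so the laminar assumption holds.

V ≈ 0.8963 m/s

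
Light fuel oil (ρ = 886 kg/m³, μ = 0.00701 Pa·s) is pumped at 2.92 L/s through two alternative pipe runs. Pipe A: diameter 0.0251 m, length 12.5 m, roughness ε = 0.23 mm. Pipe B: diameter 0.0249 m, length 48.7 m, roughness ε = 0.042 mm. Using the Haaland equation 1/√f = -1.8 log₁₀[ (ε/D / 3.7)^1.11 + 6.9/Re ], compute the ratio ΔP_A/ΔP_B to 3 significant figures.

ΔP_A/ΔP_B ≈ 0.337

Pipe A: V = Q/A = 0.00292/0.0004948 = 5.901 m/s; Re = 1.872e+04; ε/D = 0.00916; Haaland → f = 0.03985; ΔP_A = f(L/D)(ρV²/2) = 3.062e+05 Pa.
Pipe B: V = Q/A = 0.00292/0.000487 = 5.996 m/s; Re = 1.887e+04; ε/D = 0.00169; Haaland → f = 0.0292; ΔP_B = f(L/D)(ρV²/2) = 9.099e+05 Pa.
ΔP_A/ΔP_B = 3.062e+05/9.099e+05 = 0.337.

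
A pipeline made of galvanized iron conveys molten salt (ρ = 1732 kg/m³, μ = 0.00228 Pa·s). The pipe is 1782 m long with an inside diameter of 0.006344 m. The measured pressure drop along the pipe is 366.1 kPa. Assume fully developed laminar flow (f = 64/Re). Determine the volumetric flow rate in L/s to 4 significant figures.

For laminar flow, f = 64/Re with Re = ρVD/μ, so Darcy-Weisbach reduces to ΔP = 32μLV/D². Solving for V: V = ΔP·D²/(32μL) = 3.661e+05·(0.006344)²/(32·0.00228·1782) = 0.1133 m/s.
Check: Re = ρVD/μ = 1732·0.1133·0.006344/0.00228 = 546.1 < 2300, so the laminar assumption holds.
Q = V·A = 0.1133·(π/4·0.006344²) = 3.582e-06 m³/s = 0.003582 L/s.

Q ≈ 0.003582 L/s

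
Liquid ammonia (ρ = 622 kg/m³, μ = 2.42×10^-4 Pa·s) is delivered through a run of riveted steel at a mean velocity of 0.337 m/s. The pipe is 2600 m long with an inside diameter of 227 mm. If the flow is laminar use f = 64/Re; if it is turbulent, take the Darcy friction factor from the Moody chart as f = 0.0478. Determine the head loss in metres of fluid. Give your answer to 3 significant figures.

h_f ≈ 3.17 m

Reynolds number Re = ρVD/μ = 622 · 0.337 · 0.227 / 0.000242 = 1.966e+05.
Re > 4000 → turbulent; use the Moody-chart value f = 0.0478.
Darcy-Weisbach: ΔP = f(L/D)(ρV²/2) = 0.0478·(2600/0.227)·(622·0.337²/2) = 0.0478·1.145e+04·35.32 = 1.934e+04 Pa.
Head loss h_f = ΔP/(ρg) = 1.934e+04/(622·9.81) = 3.17 m.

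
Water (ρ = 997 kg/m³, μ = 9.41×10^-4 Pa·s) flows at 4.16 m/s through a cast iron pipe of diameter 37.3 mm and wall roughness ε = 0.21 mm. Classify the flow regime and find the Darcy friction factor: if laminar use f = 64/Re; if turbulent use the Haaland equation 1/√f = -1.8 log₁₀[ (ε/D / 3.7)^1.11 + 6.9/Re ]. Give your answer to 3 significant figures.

f ≈ 0.0320

Re = ρVD/μ = 997·4.16·0.0373/0.000941 = 1.644e+05.
Re > 4000 → turbulent. ε/D = 0.00021/0.0373 = 0.00563; Haaland: 1/√f = -1.8 log₁₀[0.000745 + 4.2e-05] = 5.587, so f = 0.03204.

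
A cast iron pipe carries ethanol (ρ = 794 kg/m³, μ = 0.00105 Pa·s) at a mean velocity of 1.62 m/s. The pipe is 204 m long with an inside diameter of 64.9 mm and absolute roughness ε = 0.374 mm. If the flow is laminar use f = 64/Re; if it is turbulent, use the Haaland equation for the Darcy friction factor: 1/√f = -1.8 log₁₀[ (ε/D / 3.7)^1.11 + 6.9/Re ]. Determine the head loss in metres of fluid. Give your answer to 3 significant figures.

Reynolds number Re = ρVD/μ = 794 · 1.62 · 0.0649 / 0.00105 = 7.95e+04.
Re > 4000 → turbulent. Relative roughness ε/D = 0.000374/0.0649 = 0.00576. Haaland: 1/√f = -1.8 log₁₀[(0.00576/3.7)^1.11 + 6.9/7.95e+04] = -1.8 log₁₀[0.000765 + 8.68e-05] = 5.526, so f = 0.03275.
Darcy-Weisbach: ΔP = f(L/D)(ρV²/2) = 0.03275·(204/0.0649)·(794·1.62²/2) = 0.03275·3143·1042 = 1.073e+05 Pa.
Head loss h_f = ΔP/(ρg) = 1.073e+05/(794·9.81) = 13.8 m.

h_f ≈ 13.8 m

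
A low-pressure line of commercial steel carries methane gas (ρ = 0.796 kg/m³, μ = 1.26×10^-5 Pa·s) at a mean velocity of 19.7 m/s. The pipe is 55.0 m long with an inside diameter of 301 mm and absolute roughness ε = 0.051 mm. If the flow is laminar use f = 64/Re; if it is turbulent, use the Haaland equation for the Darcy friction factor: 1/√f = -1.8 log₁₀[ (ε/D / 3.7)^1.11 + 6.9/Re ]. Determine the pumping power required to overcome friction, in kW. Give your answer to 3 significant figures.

P ≈ 0.610 kW

Reynolds number Re = ρVD/μ = 0.796 · 19.7 · 0.301 / 1.26e-05 = 3.746e+05.
Re > 4000 → turbulent. Relative roughness ε/D = 5.1e-05/0.301 = 0.000169. Haaland: 1/√f = -1.8 log₁₀[(0.000169/3.7)^1.11 + 6.9/3.746e+05] = -1.8 log₁₀[1.53e-05 + 1.84e-05] = 8.051, so f = 0.01543.
Darcy-Weisbach: ΔP = f(L/D)(ρV²/2) = 0.01543·(55/0.301)·(0.796·19.7²/2) = 0.01543·182.7·154.5 = 435.4 Pa.
Q = V·A = 19.7·0.07116 = 1.402 m³/s.
Pumping power P = QΔP = 1.402·435.4 = 610.4 W = 0.610 kW.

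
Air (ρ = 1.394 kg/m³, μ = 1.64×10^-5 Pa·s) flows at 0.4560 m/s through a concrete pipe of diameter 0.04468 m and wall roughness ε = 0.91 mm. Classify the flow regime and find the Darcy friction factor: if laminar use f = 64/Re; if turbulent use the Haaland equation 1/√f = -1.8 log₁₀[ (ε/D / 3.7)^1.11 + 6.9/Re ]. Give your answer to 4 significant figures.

f ≈ 0.03696

Re = ρVD/μ = 1.394·0.456·0.04468/1.64e-05 = 1732.
Re < 2300 → laminar, so f = 64/Re = 0.03696 (roughness is irrelevant in laminar flow).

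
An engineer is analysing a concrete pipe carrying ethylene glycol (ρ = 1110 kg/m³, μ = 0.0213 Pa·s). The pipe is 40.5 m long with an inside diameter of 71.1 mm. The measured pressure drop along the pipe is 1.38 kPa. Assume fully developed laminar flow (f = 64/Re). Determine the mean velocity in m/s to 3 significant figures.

V ≈ 0.253 m/s

For laminar flow, f = 64/Re with Re = ρVD/μ, so Darcy-Weisbach reduces to ΔP = 32μLV/D². Solving for V: V = ΔP·D²/(32μL) = 1380·(0.0711)²/(32·0.0213·40.5) = 0.2527 m/s.
Check: Re = ρVD/μ = 1110·0.2527·0.0711/0.0213 = 936.4 < 2300, so the laminar assumption holds.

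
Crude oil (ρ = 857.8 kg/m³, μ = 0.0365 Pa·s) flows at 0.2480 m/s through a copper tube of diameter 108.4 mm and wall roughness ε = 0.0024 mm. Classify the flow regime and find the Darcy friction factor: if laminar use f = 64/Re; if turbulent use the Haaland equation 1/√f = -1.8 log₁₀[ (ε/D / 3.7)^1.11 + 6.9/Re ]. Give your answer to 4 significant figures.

Re = ρVD/μ = 857.8·0.248·0.1084/0.0365 = 631.8.
Re < 2300 → laminar, so f = 64/Re = 0.1013 (roughness is irrelevant in laminar flow).

f ≈ 0.1013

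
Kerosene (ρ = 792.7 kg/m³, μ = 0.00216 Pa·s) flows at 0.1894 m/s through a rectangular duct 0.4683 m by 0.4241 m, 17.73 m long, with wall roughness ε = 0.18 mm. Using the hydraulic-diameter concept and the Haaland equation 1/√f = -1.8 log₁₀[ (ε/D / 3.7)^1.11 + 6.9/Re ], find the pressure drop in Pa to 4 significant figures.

Hydraulic diameter D_h = 4A/P = 4·(0.4683·0.4241)/(2·(0.4683+0.4241)) = 0.7944/1.785 = 0.4451 m.
Re = ρVD_h/μ = 792.7·0.1894·0.4451/0.00216 = 3.094e+04.
ε/D_h = 0.00018/0.4451 = 0.000404; Haaland gives 1/√f = -1.8 log₁₀[4.01e-05+0.000223] = 6.444, so f = 0.02408.
ΔP = f(L/D_h)(ρV²/2) = 0.02408·17.73/0.4451·14.22 = 13.64 Pa.

ΔP ≈ 13.64 Pa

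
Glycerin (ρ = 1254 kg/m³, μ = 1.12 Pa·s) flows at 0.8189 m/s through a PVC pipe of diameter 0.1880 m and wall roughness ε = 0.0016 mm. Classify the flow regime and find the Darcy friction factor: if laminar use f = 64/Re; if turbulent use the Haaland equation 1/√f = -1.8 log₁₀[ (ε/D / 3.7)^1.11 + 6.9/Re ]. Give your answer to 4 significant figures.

f ≈ 0.3713

Re = ρVD/μ = 1254·0.8189·0.188/1.12 = 172.4.
Re < 2300 → laminar, so f = 64/Re = 0.3713 (roughness is irrelevant in laminar flow).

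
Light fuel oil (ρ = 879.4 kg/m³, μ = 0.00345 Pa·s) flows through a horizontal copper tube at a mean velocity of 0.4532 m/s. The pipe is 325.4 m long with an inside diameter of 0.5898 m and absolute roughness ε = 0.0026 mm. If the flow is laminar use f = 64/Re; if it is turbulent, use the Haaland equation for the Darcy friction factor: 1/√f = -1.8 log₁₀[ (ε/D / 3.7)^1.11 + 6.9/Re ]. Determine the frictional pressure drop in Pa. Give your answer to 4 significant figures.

Reynolds number Re = ρVD/μ = 879.4 · 0.4532 · 0.5898 / 0.00345 = 6.813e+04.
Re > 4000 → turbulent. Relative roughness ε/D = 2.6e-06/0.5898 = 4.41e-06. Haaland: 1/√f = -1.8 log₁₀[(4.41e-06/3.7)^1.11 + 6.9/6.813e+04] = -1.8 log₁₀[2.66e-07 + 0.000101] = 7.188, so f = 0.01935.
Darcy-Weisbach: ΔP = f(L/D)(ρV²/2) = 0.01935·(325.4/0.5898)·(879.4·0.4532²/2) = 0.01935·551.7·90.31 = 964.3 Pa.

ΔP ≈ 964.3 Pa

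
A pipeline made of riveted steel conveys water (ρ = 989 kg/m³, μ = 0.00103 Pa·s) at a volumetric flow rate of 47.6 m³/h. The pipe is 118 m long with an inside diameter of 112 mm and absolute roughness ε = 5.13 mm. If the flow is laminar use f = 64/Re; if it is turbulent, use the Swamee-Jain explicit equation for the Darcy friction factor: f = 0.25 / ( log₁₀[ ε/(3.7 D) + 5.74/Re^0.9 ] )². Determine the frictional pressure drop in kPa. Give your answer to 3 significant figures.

ΔP ≈ 64.8 kPa

Q = 47.6 m³/h = 47.6/3600 = 0.01322 m³/s.
Cross-sectional area A = πD²/4 = π(0.112)²/4 = 0.009852 m²; mean velocity V = Q/A = 0.01322/0.009852 = 1.342 m/s.
Reynolds number Re = ρVD/μ = 989 · 1.342 · 0.112 / 0.00103 = 1.443e+05.
Re > 4000 → turbulent. Relative roughness ε/D = 0.00513/0.112 = 0.0458. Swamee-Jain: f = 0.25/(log₁₀[0.0458/3.7 + 5.74/1.443e+05^0.9])² = 0.25/(log₁₀[0.0124 + 0.00013])² = 0.25/(-1.903)² = 0.06905.
Darcy-Weisbach: ΔP = f(L/D)(ρV²/2) = 0.06905·(118/0.112)·(989·1.342²/2) = 0.06905·1054·890.7 = 6.48e+04 Pa.
ΔP = 6.48e+04 Pa = 64.8 kPa.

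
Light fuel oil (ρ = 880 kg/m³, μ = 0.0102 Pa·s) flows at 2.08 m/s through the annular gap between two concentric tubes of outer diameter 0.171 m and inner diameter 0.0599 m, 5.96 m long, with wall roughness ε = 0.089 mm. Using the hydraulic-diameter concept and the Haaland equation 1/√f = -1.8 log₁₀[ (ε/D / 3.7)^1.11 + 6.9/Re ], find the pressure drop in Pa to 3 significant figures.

Hydraulic diameter D_h = 4A/P = D_o - D_i = 0.171 - 0.0599 = 0.1111 m.
Re = ρVD_h/μ = 880·2.08·0.1111/0.0102 = 1.994e+04.
ε/D_h = 8.9e-05/0.1111 = 0.000801; Haaland gives 1/√f = -1.8 log₁₀[8.56e-05+0.000346] = 6.057, so f = 0.02726.
ΔP = f(L/D_h)(ρV²/2) = 0.02726·5.96/0.1111·1904 = 2784 Pa.

ΔP ≈ 2780 Pa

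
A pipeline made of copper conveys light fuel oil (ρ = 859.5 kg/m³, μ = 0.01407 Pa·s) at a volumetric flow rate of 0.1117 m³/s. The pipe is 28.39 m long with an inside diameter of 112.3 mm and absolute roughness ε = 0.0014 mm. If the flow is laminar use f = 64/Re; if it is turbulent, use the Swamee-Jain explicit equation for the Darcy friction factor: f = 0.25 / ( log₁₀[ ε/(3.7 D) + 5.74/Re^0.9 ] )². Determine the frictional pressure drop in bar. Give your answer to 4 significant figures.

Cross-sectional area A = πD²/4 = π(0.1123)²/4 = 0.009905 m²; mean velocity V = Q/A = 0.1117/0.009905 = 11.28 m/s.
Reynolds number Re = ρVD/μ = 859.5 · 11.28 · 0.1123 / 0.0141 = 7.736e+04.
Re > 4000 → turbulent. Relative roughness ε/D = 1.4e-06/0.1123 = 1.25e-05. Swamee-Jain: f = 0.25/(log₁₀[1.25e-05/3.7 + 5.74/7.736e+04^0.9])² = 0.25/(log₁₀[3.37e-06 + 0.000229])² = 0.25/(-3.634)² = 0.01893.
Darcy-Weisbach: ΔP = f(L/D)(ρV²/2) = 0.01893·(28.39/0.1123)·(859.5·11.28²/2) = 0.01893·252.8·5.465e+04 = 2.615e+05 Pa.
ΔP = 2.615e+05 Pa = 2.615 bar.

ΔP ≈ 2.615 bar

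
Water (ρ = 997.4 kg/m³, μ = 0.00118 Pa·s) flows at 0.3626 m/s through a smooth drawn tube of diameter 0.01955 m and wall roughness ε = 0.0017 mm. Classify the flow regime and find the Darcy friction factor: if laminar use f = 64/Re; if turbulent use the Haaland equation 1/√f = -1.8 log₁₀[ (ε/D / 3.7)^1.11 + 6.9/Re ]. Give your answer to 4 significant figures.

Re = ρVD/μ = 997.4·0.3626·0.01955/0.00118 = 5992.
Re > 4000 → turbulent. ε/D = 1.7e-06/0.01955 = 8.7e-05; Haaland: 1/√f = -1.8 log₁₀[7.28e-06 + 0.00115] = 5.285, so f = 0.03581.

f ≈ 0.03581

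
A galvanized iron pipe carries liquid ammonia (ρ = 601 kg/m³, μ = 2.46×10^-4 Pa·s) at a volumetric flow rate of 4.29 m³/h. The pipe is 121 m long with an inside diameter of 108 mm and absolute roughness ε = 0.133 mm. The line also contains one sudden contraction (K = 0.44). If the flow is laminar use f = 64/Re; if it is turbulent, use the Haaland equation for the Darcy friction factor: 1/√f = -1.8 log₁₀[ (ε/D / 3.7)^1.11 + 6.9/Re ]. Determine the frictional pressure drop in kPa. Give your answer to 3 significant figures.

ΔP ≈ 0.148 kPa

Q = 4.29 m³/h = 4.29/3600 = 0.001192 m³/s.
Cross-sectional area A = πD²/4 = π(0.108)²/4 = 0.009161 m²; mean velocity V = Q/A = 0.001192/0.009161 = 0.1301 m/s.
Reynolds number Re = ρVD/μ = 601 · 0.1301 · 0.108 / 0.000246 = 3.432e+04.
Re > 4000 → turbulent. Relative roughness ε/D = 0.000133/0.108 = 0.00123. Haaland: 1/√f = -1.8 log₁₀[(0.00123/3.7)^1.11 + 6.9/3.432e+04] = -1.8 log₁₀[0.000138 + 0.000201] = 6.246, so f = 0.02564.
Total minor-loss coefficient ΣK = 1·0.44 = 0.44.
ΔP = [f·L/D + ΣK]·(ρV²/2) = [0.02564·121/0.108 + 0.44]·(601·0.1301²/2) = [28.72 + 0.44]·5.085 = 148.3 Pa.
ΔP = 148.3 Pa = 0.148 kPa.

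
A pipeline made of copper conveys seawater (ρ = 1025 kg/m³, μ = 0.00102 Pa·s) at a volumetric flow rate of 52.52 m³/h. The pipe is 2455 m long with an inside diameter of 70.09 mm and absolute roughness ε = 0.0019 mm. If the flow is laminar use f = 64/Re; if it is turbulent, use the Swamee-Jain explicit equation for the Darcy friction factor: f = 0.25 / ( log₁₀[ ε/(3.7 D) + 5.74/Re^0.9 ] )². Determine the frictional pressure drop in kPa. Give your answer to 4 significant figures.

Q = 52.52 m³/h = 52.52/3600 = 0.01459 m³/s.
Cross-sectional area A = πD²/4 = π(0.07009)²/4 = 0.003858 m²; mean velocity V = Q/A = 0.01459/0.003858 = 3.781 m/s.
Reynolds number Re = ρVD/μ = 1025 · 3.781 · 0.07009 / 0.00102 = 2.663e+05.
Re > 4000 → turbulent. Relative roughness ε/D = 1.9e-06/0.07009 = 2.71e-05. Swamee-Jain: f = 0.25/(log₁₀[2.71e-05/3.7 + 5.74/2.663e+05^0.9])² = 0.25/(log₁₀[7.33e-06 + 7.52e-05])² = 0.25/(-4.084)² = 0.01499.
Darcy-Weisbach: ΔP = f(L/D)(ρV²/2) = 0.01499·(2455/0.07009)·(1025·3.781²/2) = 0.01499·3.503e+04·7327 = 3.848e+06 Pa.
ΔP = 3.848e+06 Pa = 3848 kPa.

ΔP ≈ 3848 kPa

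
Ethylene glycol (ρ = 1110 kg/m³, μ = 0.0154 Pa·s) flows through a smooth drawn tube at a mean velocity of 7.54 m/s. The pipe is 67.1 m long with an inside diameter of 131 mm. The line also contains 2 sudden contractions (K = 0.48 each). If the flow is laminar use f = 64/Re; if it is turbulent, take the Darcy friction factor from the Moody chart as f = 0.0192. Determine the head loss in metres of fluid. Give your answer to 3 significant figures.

h_f ≈ 31.3 m

Reynolds number Re = ρVD/μ = 1110 · 7.54 · 0.131 / 0.0154 = 7.119e+04.
Re > 4000 → turbulent; use the Moody-chart value f = 0.0192.
Total minor-loss coefficient ΣK = 2·0.48 = 0.96.
ΔP = [f·L/D + ΣK]·(ρV²/2) = [0.0192·67.1/0.131 + 0.96]·(1110·7.54²/2) = [9.835 + 0.96]·3.155e+04 = 3.406e+05 Pa.
Head loss h_f = ΔP/(ρg) = 3.406e+05/(1110·9.81) = 31.3 m.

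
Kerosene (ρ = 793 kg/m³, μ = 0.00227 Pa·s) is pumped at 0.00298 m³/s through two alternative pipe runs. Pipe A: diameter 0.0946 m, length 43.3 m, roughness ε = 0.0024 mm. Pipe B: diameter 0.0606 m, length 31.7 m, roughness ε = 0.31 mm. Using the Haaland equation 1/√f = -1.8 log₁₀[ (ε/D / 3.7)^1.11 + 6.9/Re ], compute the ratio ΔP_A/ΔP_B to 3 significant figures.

ΔP_A/ΔP_B ≈ 0.122

Pipe A: V = Q/A = 0.00298/0.007029 = 0.424 m/s; Re = 1.401e+04; ε/D = 2.54e-05; Haaland → f = 0.02824; ΔP_A = f(L/D)(ρV²/2) = 921.2 Pa.
Pipe B: V = Q/A = 0.00298/0.002884 = 1.033 m/s; Re = 2.187e+04; ε/D = 0.00512; Haaland → f = 0.03415; ΔP_B = f(L/D)(ρV²/2) = 7561 Pa.
ΔP_A/ΔP_B = 921.2/7561 = 0.122.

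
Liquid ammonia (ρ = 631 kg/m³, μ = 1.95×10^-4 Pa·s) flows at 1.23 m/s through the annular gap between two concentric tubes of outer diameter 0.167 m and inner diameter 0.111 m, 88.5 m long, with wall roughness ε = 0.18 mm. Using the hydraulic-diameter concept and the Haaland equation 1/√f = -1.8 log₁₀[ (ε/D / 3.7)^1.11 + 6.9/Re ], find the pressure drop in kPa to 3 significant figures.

Hydraulic diameter D_h = 4A/P = D_o - D_i = 0.167 - 0.111 = 0.056 m.
Re = ρVD_h/μ = 631·1.23·0.056/0.000195 = 2.229e+05.
ε/D_h = 0.00018/0.056 = 0.00321; Haaland gives 1/√f = -1.8 log₁₀[0.0004+3.1e-05] = 6.058, so f = 0.02725.
ΔP = f(L/D_h)(ρV²/2) = 0.02725·88.5/0.056·477.3 = 2.056e+04 Pa.
ΔP = 20.6 kPa.

ΔP ≈ 20.6 kPa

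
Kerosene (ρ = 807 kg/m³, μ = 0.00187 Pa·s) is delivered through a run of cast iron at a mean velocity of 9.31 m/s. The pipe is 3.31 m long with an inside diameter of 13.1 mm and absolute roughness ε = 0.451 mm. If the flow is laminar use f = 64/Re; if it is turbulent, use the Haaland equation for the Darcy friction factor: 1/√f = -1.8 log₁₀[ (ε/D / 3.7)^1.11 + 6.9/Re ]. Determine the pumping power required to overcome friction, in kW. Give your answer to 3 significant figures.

P ≈ 0.679 kW

Reynolds number Re = ρVD/μ = 807 · 9.31 · 0.0131 / 0.00187 = 5.263e+04.
Re > 4000 → turbulent. Relative roughness ε/D = 0.000451/0.0131 = 0.0344. Haaland: 1/√f = -1.8 log₁₀[(0.0344/3.7)^1.11 + 6.9/5.263e+04] = -1.8 log₁₀[0.00556 + 0.000131] = 4.04, so f = 0.06126.
Darcy-Weisbach: ΔP = f(L/D)(ρV²/2) = 0.06126·(3.31/0.0131)·(807·9.31²/2) = 0.06126·252.7·3.497e+04 = 5.413e+05 Pa.
Q = V·A = 9.31·0.0001348 = 0.001255 m³/s.
Pumping power P = QΔP = 0.001255·5.413e+05 = 679.3 W = 0.679 kW.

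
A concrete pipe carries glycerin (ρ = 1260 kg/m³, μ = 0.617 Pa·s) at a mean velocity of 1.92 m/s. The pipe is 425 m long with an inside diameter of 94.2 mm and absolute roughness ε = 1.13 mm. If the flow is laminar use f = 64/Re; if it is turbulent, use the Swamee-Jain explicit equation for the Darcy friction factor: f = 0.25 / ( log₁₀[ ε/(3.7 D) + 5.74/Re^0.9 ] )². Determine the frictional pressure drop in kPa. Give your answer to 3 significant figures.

ΔP ≈ 1820 kPa

Reynolds number Re = ρVD/μ = 1260 · 1.92 · 0.0942 / 0.617 = 369.3.
Re < 2300 → laminar flow, so f = 64/Re = 64/369.3 = 0.1733 (the turbulent correlation is not needed).
Darcy-Weisbach: ΔP = f(L/D)(ρV²/2) = 0.1733·(425/0.0942)·(1260·1.92²/2) = 0.1733·4512·2322 = 1.816e+06 Pa.
ΔP = 1.816e+06 Pa = 1820 kPa.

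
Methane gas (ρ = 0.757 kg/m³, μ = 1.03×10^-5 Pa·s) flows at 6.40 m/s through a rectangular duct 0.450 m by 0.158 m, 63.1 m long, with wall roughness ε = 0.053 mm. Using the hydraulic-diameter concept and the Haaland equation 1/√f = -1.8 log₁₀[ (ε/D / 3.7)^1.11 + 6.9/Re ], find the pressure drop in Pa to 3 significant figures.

Hydraulic diameter D_h = 4A/P = 4·(0.45·0.158)/(2·(0.45+0.158)) = 0.2844/1.216 = 0.2339 m.
Re = ρVD_h/μ = 0.757·6.4·0.2339/1.03e-05 = 1.1e+05.
ε/D_h = 5.3e-05/0.2339 = 0.000227; Haaland gives 1/√f = -1.8 log₁₀[2.11e-05+6.27e-05] = 7.338, so f = 0.01857.
ΔP = f(L/D_h)(ρV²/2) = 0.01857·63.1/0.2339·15.5 = 77.67 Pa.

ΔP ≈ 77.7 Pa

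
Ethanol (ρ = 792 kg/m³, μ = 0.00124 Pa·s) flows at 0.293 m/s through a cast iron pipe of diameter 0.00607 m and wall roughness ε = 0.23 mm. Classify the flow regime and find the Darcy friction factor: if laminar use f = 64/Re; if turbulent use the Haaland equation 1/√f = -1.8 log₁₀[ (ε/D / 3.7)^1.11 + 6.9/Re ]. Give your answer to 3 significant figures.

f ≈ 0.0563

Re = ρVD/μ = 792·0.293·0.00607/0.00124 = 1136.
Re < 2300 → laminar, so f = 64/Re = 0.05634 (roughness is irrelevant in laminar flow).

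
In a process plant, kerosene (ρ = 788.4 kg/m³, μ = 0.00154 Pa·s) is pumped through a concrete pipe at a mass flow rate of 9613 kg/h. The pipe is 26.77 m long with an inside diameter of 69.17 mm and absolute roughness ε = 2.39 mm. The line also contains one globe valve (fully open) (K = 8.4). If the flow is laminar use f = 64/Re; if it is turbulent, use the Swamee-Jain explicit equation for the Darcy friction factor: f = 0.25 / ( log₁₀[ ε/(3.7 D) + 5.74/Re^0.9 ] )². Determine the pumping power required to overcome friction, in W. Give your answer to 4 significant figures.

ṁ = 9613 kg/h = 9613/3600 = 2.67 kg/s.
A = πD²/4 = π(0.06917)²/4 = 0.003758 m²; mean velocity V = ṁ/(ρA) = 2.67/(788.4 · 0.003758) = 0.9013 m/s.
Reynolds number Re = ρVD/μ = 788.4 · 0.9013 · 0.06917 / 0.00154 = 3.192e+04.
Re > 4000 → turbulent. Relative roughness ε/D = 0.00239/0.06917 = 0.0346. Swamee-Jain: f = 0.25/(log₁₀[0.0346/3.7 + 5.74/3.192e+04^0.9])² = 0.25/(log₁₀[0.00934 + 0.000507])² = 0.25/(-2.007)² = 0.06208.
Total minor-loss coefficient ΣK = 1·8.4 = 8.4.
ΔP = [f·L/D + ΣK]·(ρV²/2) = [0.06208·26.77/0.06917 + 8.4]·(788.4·0.9013²/2) = [24.03 + 8.4]·320.2 = 1.038e+04 Pa.
Q = ṁ/ρ = 2.67/788.4 = 0.003387 m³/s.
Pumping power P = QΔP = 0.003387·1.038e+04 = 35.172 W = 35.17 W.

P ≈ 35.17 W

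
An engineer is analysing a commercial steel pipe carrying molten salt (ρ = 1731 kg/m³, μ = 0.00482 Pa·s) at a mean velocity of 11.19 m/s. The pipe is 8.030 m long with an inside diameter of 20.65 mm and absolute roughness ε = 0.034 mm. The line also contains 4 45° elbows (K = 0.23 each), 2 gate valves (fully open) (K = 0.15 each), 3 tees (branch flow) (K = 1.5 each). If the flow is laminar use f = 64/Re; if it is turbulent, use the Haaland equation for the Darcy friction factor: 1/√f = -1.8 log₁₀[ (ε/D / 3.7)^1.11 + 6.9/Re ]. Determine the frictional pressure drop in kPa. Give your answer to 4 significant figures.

Reynolds number Re = ρVD/μ = 1731 · 11.19 · 0.02065 / 0.00482 = 8.299e+04.
Re > 4000 → turbulent. Relative roughness ε/D = 3.4e-05/0.02065 = 0.00165. Haaland: 1/√f = -1.8 log₁₀[(0.00165/3.7)^1.11 + 6.9/8.299e+04] = -1.8 log₁₀[0.00019 + 8.31e-05] = 6.413, so f = 0.02431.
Total minor-loss coefficient ΣK = 4·0.23 + 2·0.15 + 3·1.5 = 5.72.
ΔP = [f·L/D + ΣK]·(ρV²/2) = [0.02431·8.03/0.02065 + 5.72]·(1731·11.19²/2) = [9.454 + 5.72]·1.084e+05 = 1.645e+06 Pa.
ΔP = 1.645e+06 Pa = 1645 kPa.

ΔP ≈ 1645 kPa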